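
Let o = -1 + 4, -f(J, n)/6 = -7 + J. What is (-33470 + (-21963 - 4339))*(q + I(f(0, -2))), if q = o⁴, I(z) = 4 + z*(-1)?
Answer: -2570196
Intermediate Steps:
f(J, n) = 42 - 6*J (f(J, n) = -6*(-7 + J) = 42 - 6*J)
o = 3
I(z) = 4 - z
q = 81 (q = 3⁴ = 81)
(-33470 + (-21963 - 4339))*(q + I(f(0, -2))) = (-33470 + (-21963 - 4339))*(81 + (4 - (42 - 6*0))) = (-33470 - 26302)*(81 + (4 - (42 + 0))) = -59772*(81 + (4 - 1*42)) = -59772*(81 + (4 - 42)) = -59772*(81 - 38) = -59772*43 = -2570196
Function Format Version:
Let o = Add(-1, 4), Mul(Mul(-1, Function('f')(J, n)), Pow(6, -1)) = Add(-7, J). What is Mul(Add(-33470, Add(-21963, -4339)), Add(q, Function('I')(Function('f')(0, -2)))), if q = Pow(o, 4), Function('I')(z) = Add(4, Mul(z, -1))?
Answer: -2570196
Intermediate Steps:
Function('f')(J, n) = Add(42, Mul(-6, J)) (Function('f')(J, n) = Mul(-6, Add(-7, J)) = Add(42, Mul(-6, J)))
o = 3
Function('I')(z) = Add(4, Mul(-1, z))
q = 81 (q = Pow(3, 4) = 81)
Mul(Add(-33470, Add(-21963, -4339)), Add(q, Function('I')(Function('f')(0, -2)))) = Mul(Add(-33470, Add(-21963, -4339)), Add(81, Add(4, Mul(-1, Add(42, Mul(-6, 0)))))) = Mul(Add(-33470, -26302), Add(81, Add(4, Mul(-1, Add(42, 0))))) = Mul(-59772, Add(81, Add(4, Mul(-1, 42)))) = Mul(-59772, Add(81, Add(4, -42))) = Mul(-59772, Add(81, -38)) = Mul(-59772, 43) = -2570196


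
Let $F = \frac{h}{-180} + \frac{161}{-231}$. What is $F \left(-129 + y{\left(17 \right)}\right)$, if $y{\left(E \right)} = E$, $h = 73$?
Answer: $\frac{61124}{495} \approx 123.48$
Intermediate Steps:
$F = - \frac{2183}{1980}$ ($F = \frac{73}{-180} + \frac{161}{-231} = 73 \left(- \frac{1}{180}\right) + 161 \left(- \frac{1}{231}\right) = - \frac{73}{180} - \frac{23}{33} = - \frac{2183}{1980} \approx -1.1025$)
$F \left(-129 + y{\left(17 \right)}\right) = - \frac{2183 \left(-129 + 17\right)}{1980} = \left(- \frac{2183}{1980}\right) \left(-112\right) = \frac{61124}{495}$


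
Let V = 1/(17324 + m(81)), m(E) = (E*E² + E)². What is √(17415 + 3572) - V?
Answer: -1/282515653808 + √20987 ≈ 144.87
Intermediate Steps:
m(E) = (E + E³)² (m(E) = (E³ + E)² = (E + E³)²)
V = 1/282515653808 (V = 1/(17324 + 81²*(1 + 81²)²) = 1/(17324 + 6561*(1 + 6561)²) = 1/(17324 + 6561*6562²) = 1/(17324 + 6561*43059844) = 1/(17324 + 282515636484) = 1/282515653808 ≈ 3.5396e-12)
√(17415 + 3572) - V = √(17415 + 3572) - 1*1/282515653808 = √20987 - 1/282515653808 = -1/282515653808 + √20987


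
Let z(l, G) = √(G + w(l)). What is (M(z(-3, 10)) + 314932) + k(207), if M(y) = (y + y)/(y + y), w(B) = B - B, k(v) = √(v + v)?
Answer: 314933 + 3*√46 ≈ 3.1495e+5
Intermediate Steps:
k(v) = √2*√v (k(v) = √(2*v) = √2*√v)
w(B) = 0
z(l, G) = √G (z(l, G) = √(G + 0) = √G)
M(y) = 1 (M(y) = (2*y)/((2*y)) = (2*y)*(1/(2*y)) = 1)
(M(z(-3, 10)) + 314932) + k(207) = (1 + 314932) + √2*√207 = 314933 + √2*(3*√23) = 314933 + 3*√46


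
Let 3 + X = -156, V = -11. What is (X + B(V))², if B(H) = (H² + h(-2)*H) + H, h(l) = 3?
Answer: 6724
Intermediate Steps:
X = -159 (X = -3 - 156 = -159)
B(H) = H² + 4*H (B(H) = (H² + 3*H) + H = H² + 4*H)
(X + B(V))² = (-159 - 11*(4 - 11))² = (-159 - 11*(-7))² = (-159 + 77)² = (-82)² = 6724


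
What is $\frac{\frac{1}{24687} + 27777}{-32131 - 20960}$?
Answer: $- \frac{685730800}{1310657517} \approx -0.5232$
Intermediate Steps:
$\frac{\frac{1}{24687} + 27777}{-32131 - 20960} = \frac{\frac{1}{24687} + 27777}{-53091} = \frac{685730800}{24687} \left(- \frac{1}{53091}\right) = - \frac{685730800}{1310657517}$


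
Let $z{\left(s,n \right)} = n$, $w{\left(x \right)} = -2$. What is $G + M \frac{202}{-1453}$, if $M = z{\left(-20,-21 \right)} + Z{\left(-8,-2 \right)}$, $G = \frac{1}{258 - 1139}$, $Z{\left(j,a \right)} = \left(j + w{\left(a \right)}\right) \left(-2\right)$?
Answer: $\frac{176509}{1280093} \approx 0.13789$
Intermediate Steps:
$Z{\left(j,a \right)} = 4 - 2 j$ ($Z{\left(j,a \right)} = \left(j - 2\right) \left(-2\right) = \left(-2 + j\right) \left(-2\right) = 4 - 2 j$)
$G = - \frac{1}{881}$ ($G = \frac{1}{-881} = - \frac{1}{881} \approx -0.0011351$)
$M = -1$ ($M = -21 + \left(4 - -16\right) = -21 + \left(4 + 16\right) = -21 + 20 = -1$)
$G + M \frac{202}{-1453} = - \frac{1}{881} - \frac{202}{-1453} = - \frac{1}{881} - 202 \left(- \frac{1}{1453}\right) = - \frac{1}{881} - - \frac{202}{1453} = - \frac{1}{881} + \frac{202}{1453} = \frac{176509}{1280093}$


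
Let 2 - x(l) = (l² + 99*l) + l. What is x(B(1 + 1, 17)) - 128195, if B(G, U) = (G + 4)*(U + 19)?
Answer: -196449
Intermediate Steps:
B(G, U) = (4 + G)*(19 + U)
x(l) = 2 - l² - 100*l (x(l) = 2 - ((l² + 99*l) + l) = 2 - (l² + 100*l) = 2 + (-l² - 100*l) = 2 - l² - 100*l)
x(B(1 + 1, 17)) - 128195 = (2 - (76 + 4*17 + 19*(1 + 1) + (1 + 1)*17)² - 100*(76 + 4*17 + 19*(1 + 1) + (1 + 1)*17)) - 128195 = (2 - (76 + 68 + 19*2 + 2*17)² - 100*(76 + 68 + 19*2 + 2*17)) - 128195 = (2 - (76 + 68 + 38 + 34)² - 100*(76 + 68 + 38 + 34)) - 128195 = (2 - 1*216² - 100*216) - 128195 = (2 - 1*46656 - 21600) - 128195 = (2 - 46656 - 21600) - 128195 = -68254 - 128195 = -196449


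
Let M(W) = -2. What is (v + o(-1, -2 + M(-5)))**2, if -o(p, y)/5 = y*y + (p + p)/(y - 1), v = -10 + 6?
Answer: 7396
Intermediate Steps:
v = -4
o(p, y) = -5*y**2 - 10*p/(-1 + y) (o(p, y) = -5*(y*y + (p + p)/(y - 1)) = -5*(y**2 + (2*p)/(-1 + y)) = -5*(y**2 + 2*p/(-1 + y)) = -5*y**2 - 10*p/(-1 + y))
(v + o(-1, -2 + M(-5)))**2 = (-4 + 5*((-2 - 2)**2 - (-2 - 2)**3 - 2*(-1))/(-1 + (-2 - 2)))**2 = (-4 + 5*((-4)**2 - 1*(-4)**3 + 2)/(-1 - 4))**2 = (-4 + 5*(16 - 1*(-64) + 2)/(-5))**2 = (-4 + 5*(-1/5)*(16 + 64 + 2))**2 = (-4 + 5*(-1/5)*82)**2 = (-4 - 82)**2 = (-86)**2 = 7396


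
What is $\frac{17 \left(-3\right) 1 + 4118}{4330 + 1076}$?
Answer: $\frac{4067}{5406} \approx 0.75231$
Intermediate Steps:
$\frac{17 \left(-3\right) 1 + 4118}{4330 + 1076} = \frac{\left(-51\right) 1 + 4118}{5406} = \left(-51 + 4118\right) \frac{1}{5406} = 4067 \cdot \frac{1}{5406} = \frac{4067}{5406}$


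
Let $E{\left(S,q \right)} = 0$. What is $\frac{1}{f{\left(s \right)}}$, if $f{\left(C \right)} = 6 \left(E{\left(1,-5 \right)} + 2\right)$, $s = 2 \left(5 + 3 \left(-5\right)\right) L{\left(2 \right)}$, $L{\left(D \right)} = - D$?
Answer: $\frac{1}{12} \approx 0.083333$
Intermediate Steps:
$s = 40$ ($s = 2 \left(5 + 3 \left(-5\right)\right) \left(\left(-1\right) 2\right) = 2 \left(5 - 15\right) \left(-2\right) = 2 \left(-10\right) \left(-2\right) = \left(-20\right) \left(-2\right) = 40$)
$f{\left(C \right)} = 12$ ($f{\left(C \right)} = 6 \left(0 + 2\right) = 6 \cdot 2 = 12$)
$\frac{1}{f{\left(s \right)}} = \frac{1}{12}$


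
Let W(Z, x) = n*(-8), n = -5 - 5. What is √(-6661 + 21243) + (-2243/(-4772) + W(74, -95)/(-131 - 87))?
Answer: 53607/520148 + √14582 ≈ 120.86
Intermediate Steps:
n = -10
W(Z, x) = 80 (W(Z, x) = -10*(-8) = 80)
√(-6661 + 21243) + (-2243/(-4772) + W(74, -95)/(-131 - 87)) = √(-6661 + 21243) + (-2243/(-4772) + 80/(-131 - 87)) = √14582 + (-2243*(-1/4772) + 80/(-218)) = √14582 + (2243/4772 + 80*(-1/218)) = √14582 + (2243/4772 - 40/109) = √14582 + 53607/520148 = 53607/520148 + √14582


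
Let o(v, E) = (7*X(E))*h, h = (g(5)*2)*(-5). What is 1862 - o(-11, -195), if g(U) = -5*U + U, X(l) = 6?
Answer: -6538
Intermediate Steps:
g(U) = -4*U
h = 200 (h = (-4*5*2)*(-5) = -20*2*(-5) = -40*(-5) = 200)
o(v, E) = 8400 (o(v, E) = (7*6)*200 = 42*200 = 8400)
1862 - o(-11, -195) = 1862 - 1*8400 = 1862 - 8400 = -6538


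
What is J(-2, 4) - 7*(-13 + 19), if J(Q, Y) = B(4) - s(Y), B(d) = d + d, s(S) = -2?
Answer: -32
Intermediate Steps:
B(d) = 2*d
J(Q, Y) = 10 (J(Q, Y) = 2*4 - 1*(-2) = 8 + 2 = 10)
J(-2, 4) - 7*(-13 + 19) = 10 - 7*(-13 + 19) = 10 - 7*6 = 10 - 42 = -32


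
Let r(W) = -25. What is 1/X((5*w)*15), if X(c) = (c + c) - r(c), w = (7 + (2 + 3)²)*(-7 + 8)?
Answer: 1/4825 ≈ 0.00020725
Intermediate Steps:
w = 32 (w = (7 + 5²)*1 = (7 + 25)*1 = 32*1 = 32)
X(c) = 25 + 2*c (X(c) = (c + c) - 1*(-25) = 2*c + 25 = 25 + 2*c)
1/X((5*w)*15) = 1/(25 + 2*((5*32)*15)) = 1/(25 + 2*(160*15)) = 1/(25 + 2*2400) = 1/(25 + 4800) = 1/4825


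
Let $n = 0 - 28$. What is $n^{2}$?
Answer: $784$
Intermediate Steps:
$n = -28$ ($n = 0 - 28 = -28$)
$n^{2} = \left(-28\right)^{2} = 784$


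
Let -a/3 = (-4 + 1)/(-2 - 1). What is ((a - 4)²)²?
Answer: 2401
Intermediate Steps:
a = -3 (a = -3*(-4 + 1)/(-2 - 1) = -(-9)/(-3) = -(-9)*(-1)/3 = -3*1 = -3)
((a - 4)²)² = ((-3 - 4)²)² = ((-7)²)² = 49² = 2401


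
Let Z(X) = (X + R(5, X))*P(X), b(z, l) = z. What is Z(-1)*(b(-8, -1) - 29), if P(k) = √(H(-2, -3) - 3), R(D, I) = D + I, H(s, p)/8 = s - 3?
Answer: -111*I*√43 ≈ -727.88*I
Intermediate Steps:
H(s, p) = -24 + 8*s (H(s, p) = 8*(s - 3) = 8*(-3 + s) = -24 + 8*s)
P(k) = I*√43 (P(k) = √((-24 + 8*(-2)) - 3) = √((-24 - 16) - 3) = √(-40 - 3) = √(-43) = I*√43)
Z(X) = I*√43*(5 + 2*X) (Z(X) = (X + (5 + X))*(I*√43) = (5 + 2*X)*(I*√43) = I*√43*(5 + 2*X))
Z(-1)*(b(-8, -1) - 29) = (I*√43*(5 + 2*(-1)))*(-8 - 29) = (I*√43*(5 - 2))*(-37) = (I*√43*3)*(-37) = (3*I*√43)*(-37) = -111*I*√43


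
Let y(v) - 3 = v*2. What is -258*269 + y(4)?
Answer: -69391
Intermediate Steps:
y(v) = 3 + 2*v (y(v) = 3 + v*2 = 3 + 2*v)
-258*269 + y(4) = -258*269 + (3 + 2*4) = -69402 + (3 + 8) = -69402 + 11 = -69391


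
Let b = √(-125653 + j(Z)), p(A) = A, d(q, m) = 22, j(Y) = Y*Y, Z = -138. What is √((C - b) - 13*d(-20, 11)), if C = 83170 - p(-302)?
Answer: √(83186 - I*√106609) ≈ 288.42 - 0.566*I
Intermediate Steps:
j(Y) = Y²
C = 83472 (C = 83170 - 1*(-302) = 83170 + 302 = 83472)
b = I*√106609 (b = √(-125653 + (-138)²) = √(-125653 + 19044) = √(-106609) = I*√106609 ≈ 326.51*I)
√((C - b) - 13*d(-20, 11)) = √((83472 - I*√106609) - 13*22) = √((83472 - I*√106609) - 286) = √(83186 - I*√106609)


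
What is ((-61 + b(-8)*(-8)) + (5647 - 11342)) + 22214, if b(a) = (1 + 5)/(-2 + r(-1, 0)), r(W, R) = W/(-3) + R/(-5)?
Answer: 82434/5 ≈ 16487.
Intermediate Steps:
r(W, R) = -W/3 - R/5 (r(W, R) = W*(-⅓) + R*(-⅕) = -W/3 - R/5)
b(a) = -18/5 (b(a) = (1 + 5)/(-2 + (-⅓*(-1) - ⅕*0)) = 6/(-2 + (⅓ + 0)) = 6/(-2 + ⅓) = 6/(-5/3) = 6*(-⅗) = -18/5)
((-61 + b(-8)*(-8)) + (5647 - 11342)) + 22214 = ((-61 - 18/5*(-8)) + (5647 - 11342)) + 22214 = ((-61 + 144/5) - 5695) + 22214 = (-161/5 - 5695) + 22214 = -28636/5 + 22214 = 82434/5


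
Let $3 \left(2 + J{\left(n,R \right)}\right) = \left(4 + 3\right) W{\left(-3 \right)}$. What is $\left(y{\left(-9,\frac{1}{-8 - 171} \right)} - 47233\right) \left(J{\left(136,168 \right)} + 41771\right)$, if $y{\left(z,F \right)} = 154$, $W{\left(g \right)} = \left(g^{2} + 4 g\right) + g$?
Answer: $-1965783645$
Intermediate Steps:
$W{\left(g \right)} = g^{2} + 5 g$
$J{\left(n,R \right)} = -16$ ($J{\left(n,R \right)} = -2 + \frac{\left(4 + 3\right) \left(- 3 \left(5 - 3\right)\right)}{3} = -2 + \frac{7 \left(\left(-3\right) 2\right)}{3} = -2 + \frac{7 \left(-6\right)}{3} = -2 + \frac{1}{3} \left(-42\right) = -2 - 14 = -16$)
$\left(y{\left(-9,\frac{1}{-8 - 171} \right)} - 47233\right) \left(J{\left(136,168 \right)} + 41771\right) = \left(154 - 47233\right) \left(-16 + 41771\right) = \left(-47079\right) 41755 = -1965783645$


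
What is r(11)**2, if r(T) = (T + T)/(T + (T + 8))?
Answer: 121/225 ≈ 0.53778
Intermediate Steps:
r(T) = 2*T/(8 + 2*T) (r(T) = (2*T)/(T + (8 + T)) = (2*T)/(8 + 2*T) = 2*T/(8 + 2*T))
r(11)**2 = (11/(4 + 11))**2 = (11/15)**2 = 121/225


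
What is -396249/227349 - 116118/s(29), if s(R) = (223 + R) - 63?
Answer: -326842003/530481 ≈ -616.12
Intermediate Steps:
s(R) = 160 + R
-396249/227349 - 116118/s(29) = -396249/227349 - 116118/(160 + 29) = -396249*1/227349 - 116118/189 = -132083/75783 - 116118*1/189 = -132083/75783 - 12902/21 = -326842003/530481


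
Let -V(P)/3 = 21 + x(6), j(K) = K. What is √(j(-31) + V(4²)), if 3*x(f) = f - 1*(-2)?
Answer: I*√102 ≈ 10.1*I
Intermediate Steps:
x(f) = ⅔ + f/3 (x(f) = (f - 1*(-2))/3 = (f + 2)/3 = (2 + f)/3 = ⅔ + f/3)
V(P) = -71 (V(P) = -3*(21 + (⅔ + (⅓)*6)) = -3*(21 + (⅔ + 2)) = -3*(21 + 8/3) = -3*71/3 = -71)
√(j(-31) + V(4²)) = √(-31 - 71) = √(-102) = I*√102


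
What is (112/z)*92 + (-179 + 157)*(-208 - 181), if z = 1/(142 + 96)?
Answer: 2460910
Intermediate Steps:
z = 1/238 ≈ 0.0042017
(112/z)*92 + (-179 + 157)*(-208 - 181) = (112/(1/238))*92 + (-179 + 157)*(-208 - 181) = (112*238)*92 - 22*(-389) = 26656*92 + 8558 = 2452352 + 8558 = 2460910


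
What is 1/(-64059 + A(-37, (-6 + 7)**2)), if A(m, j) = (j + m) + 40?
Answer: -1/64055 ≈ -1.5612e-5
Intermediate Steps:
A(m, j) = 40 + j + m
1/(-64059 + A(-37, (-6 + 7)**2)) = 1/(-64059 + (40 + (-6 + 7)**2 - 37)) = 1/(-64059 + (40 + 1**2 - 37)) = 1/(-64059 + (40 + 1 - 37)) = 1/(-64059 + 4) = 1/(-64055) = -1/64055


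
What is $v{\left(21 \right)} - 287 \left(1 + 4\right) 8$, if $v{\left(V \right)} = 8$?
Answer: $-11472$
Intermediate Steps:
$v{\left(21 \right)} - 287 \left(1 + 4\right) 8 = 8 - 287 \left(1 + 4\right) 8 = 8 - 287 \cdot 5 \cdot 8 = 8 - 11480 = -11472$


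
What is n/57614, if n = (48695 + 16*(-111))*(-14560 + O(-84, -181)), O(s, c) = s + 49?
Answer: -684782805/57614 ≈ -11886.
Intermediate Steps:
O(s, c) = 49 + s
n = -684782805 (n = (48695 + 16*(-111))*(-14560 + (49 - 84)) = (48695 - 1776)*(-14560 - 35) = 46919*(-14595) = -684782805)
n/57614 = -684782805/57614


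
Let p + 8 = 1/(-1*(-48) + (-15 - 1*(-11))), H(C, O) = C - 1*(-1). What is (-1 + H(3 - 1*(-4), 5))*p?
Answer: -2457/44 ≈ -55.841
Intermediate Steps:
H(C, O) = 1 + C (H(C, O) = C + 1 = 1 + C)
p = -351/44 (p = -8 + 1/(-1*(-48) + (-15 - 1*(-11))) = -8 + 1/(48 + (-15 + 11)) = -8 + 1/(48 - 4) = -8 + 1/44 = -351/44 ≈ -7.9773)
(-1 + H(3 - 1*(-4), 5))*p = (-1 + (1 + (3 - 1*(-4))))*(-351/44) = (-1 + (1 + (3 + 4)))*(-351/44) = (-1 + (1 + 7))*(-351/44) = (-1 + 8)*(-351/44) = 7*(-351/44) = -2457/44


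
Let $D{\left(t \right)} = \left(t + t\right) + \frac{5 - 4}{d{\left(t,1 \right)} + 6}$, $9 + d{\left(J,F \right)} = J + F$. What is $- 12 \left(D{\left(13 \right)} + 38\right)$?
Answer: $- \frac{8460}{11} \approx -769.09$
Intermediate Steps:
$d{\left(J,F \right)} = -9 + F + J$ ($d{\left(J,F \right)} = -9 + \left(J + F\right) = -9 + \left(F + J\right) = -9 + F + J$)
$D{\left(t \right)} = \frac{1}{-2 + t} + 2 t$ ($D{\left(t \right)} = \left(t + t\right) + \frac{5 - 4}{\left(-9 + 1 + t\right) + 6} = 2 t + 1 \frac{1}{\left(-8 + t\right) + 6} = 2 t + 1 \frac{1}{-2 + t} = 2 t + \frac{1}{-2 + t} = \frac{1}{-2 + t} + 2 t$)
$- 12 \left(D{\left(13 \right)} + 38\right) = - 12 \left(\frac{1 - 52 + 2 \cdot 13^{2}}{-2 + 13} + 38\right) = - 12 \left(\frac{1 - 52 + 2 \cdot 169}{11} + 38\right) = - 12 \left(\frac{1 - 52 + 338}{11} + 38\right) = - 12 \left(\frac{1}{11} \cdot 287 + 38\right) = - 12 \left(\frac{287}{11} + 38\right) = \left(-12\right) \frac{705}{11} = - \frac{8460}{11}$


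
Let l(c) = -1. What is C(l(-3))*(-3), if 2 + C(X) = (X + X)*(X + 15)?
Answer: 90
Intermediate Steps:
C(X) = -2 + 2*X*(15 + X) (C(X) = -2 + (X + X)*(X + 15) = -2 + (2*X)*(15 + X) = -2 + 2*X*(15 + X))
C(l(-3))*(-3) = (-2 + 2*(-1)**2 + 30*(-1))*(-3) = (-2 + 2*1 - 30)*(-3) = (-2 + 2 - 30)*(-3) = -30*(-3) = 90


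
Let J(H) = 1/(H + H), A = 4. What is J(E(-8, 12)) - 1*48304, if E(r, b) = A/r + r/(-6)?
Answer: -241517/5 ≈ -48303.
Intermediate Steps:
E(r, b) = 4/r - r/6 (E(r, b) = 4/r + r/(-6) = 4/r + r*(-1/6) = 4/r - r/6)
J(H) = 1/(2*H)
J(E(-8, 12)) - 1*48304 = 1/(2*(4/(-8) - 1/6*(-8))) - 1*48304 = 1/(2*(4*(-1/8) + 4/3)) - 48304 = 1/(2*(-1/2 + 4/3)) - 48304 = 1/(2*(5/6)) - 48304 = (1/2)*(6/5) - 48304 = 3/5 - 48304 = -241517/5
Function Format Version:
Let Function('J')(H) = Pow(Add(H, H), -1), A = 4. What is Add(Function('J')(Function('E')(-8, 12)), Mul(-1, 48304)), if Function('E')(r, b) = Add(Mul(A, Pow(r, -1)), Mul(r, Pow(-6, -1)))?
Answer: Rational(-241517, 5) ≈ -48303.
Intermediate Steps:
Function('E')(r, b) = Add(Mul(4, Pow(r, -1)), Mul(Rational(-1, 6), r)) (Function('E')(r, b) = Add(Mul(4, Pow(r, -1)), Mul(r, Pow(-6, -1))) = Add(Mul(4, Pow(r, -1)), Mul(r, Rational(-1, 6))) = Add(Mul(4, Pow(r, -1)), Mul(Rational(-1, 6), r)))
Function('J')(H) = Mul(Rational(1, 2), Pow(H, -1)) (Function('J')(H) = Pow(Mul(2, H), -1) = Mul(Rational(1, 2), Pow(H, -1)))
Add(Function('J')(Function('E')(-8, 12)), Mul(-1, 48304)) = Add(Mul(Rational(1, 2), Pow(Add(Mul(4, Pow(-8, -1)), Mul(Rational(-1, 6), -8)), -1)), Mul(-1, 48304)) = Add(Mul(Rational(1, 2), Pow(Add(Mul(4, Rational(-1, 8)), Rational(4, 3)), -1)), -48304) = Add(Mul(Rational(1, 2), Pow(Add(Rational(-1, 2), Rational(4, 3)), -1)), -48304) = Add(Mul(Rational(1, 2), Pow(Rational(5, 6), -1)), -48304) = Add(Mul(Rational(1, 2), Rational(6, 5)), -48304) = Add(Rational(3, 5), -48304) = Rational(-241517, 5)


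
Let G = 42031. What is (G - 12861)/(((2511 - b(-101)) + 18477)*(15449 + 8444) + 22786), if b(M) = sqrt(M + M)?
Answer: 7314218085950/125745701323152799 + 348479405*I*sqrt(202)/125745701323152799 ≈ 5.8167e-5 + 3.9388e-8*I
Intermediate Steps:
b(M) = sqrt(2)*sqrt(M) (b(M) = sqrt(2*M) = sqrt(2)*sqrt(M))
(G - 12861)/(((2511 - b(-101)) + 18477)*(15449 + 8444) + 22786) = (42031 - 12861)/(((2511 - sqrt(2)*sqrt(-101)) + 18477)*(15449 + 8444) + 22786) = 29170/(((2511 - sqrt(2)*I*sqrt(101)) + 18477)*23893 + 22786) = 29170/(((2511 - I*sqrt(202)) + 18477)*23893 + 22786) = 29170/((20988 - I*sqrt(202))*23893 + 22786) = 29170/((501466284 - 23893*I*sqrt(202)) + 22786) = 29170/(501489070 - 23893*I*sqrt(202))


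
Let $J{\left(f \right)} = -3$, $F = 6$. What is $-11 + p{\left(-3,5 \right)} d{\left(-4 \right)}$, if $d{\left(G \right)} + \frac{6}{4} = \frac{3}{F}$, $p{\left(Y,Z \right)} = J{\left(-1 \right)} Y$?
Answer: $-20$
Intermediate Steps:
$p{\left(Y,Z \right)} = - 3 Y$
$d{\left(G \right)} = -1$ ($d{\left(G \right)} = - \frac{3}{2} + \frac{3}{6} = - \frac{3}{2} + 3 \cdot \frac{1}{6} = - \frac{3}{2} + \frac{1}{2} = -1$)
$-11 + p{\left(-3,5 \right)} d{\left(-4 \right)} = -11 + \left(-3\right) \left(-3\right) \left(-1\right) = -11 + 9 \left(-1\right) = -11 - 9 = -20$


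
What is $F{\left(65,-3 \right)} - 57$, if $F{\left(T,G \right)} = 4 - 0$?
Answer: $-53$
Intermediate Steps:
$F{\left(T,G \right)} = 4$ ($F{\left(T,G \right)} = 4 + 0 = 4$)
$F{\left(65,-3 \right)} - 57 = 4 - 57 = -53$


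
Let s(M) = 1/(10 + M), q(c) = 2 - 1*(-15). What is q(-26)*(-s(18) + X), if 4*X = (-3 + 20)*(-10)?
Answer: -20247/28 ≈ -723.11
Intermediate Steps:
q(c) = 17 (q(c) = 2 + 15 = 17)
X = -85/2 (X = ((-3 + 20)*(-10))/4 = (17*(-10))/4 = (¼)*(-170) = -85/2 ≈ -42.500)
q(-26)*(-s(18) + X) = 17*(-1/(10 + 18) - 85/2) = 17*(-1/28 - 85/2) = 17*(-1191/28) = -20247/28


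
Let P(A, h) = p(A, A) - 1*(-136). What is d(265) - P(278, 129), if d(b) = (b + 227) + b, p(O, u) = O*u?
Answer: -76663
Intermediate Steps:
d(b) = 227 + 2*b (d(b) = (227 + b) + b = 227 + 2*b)
P(A, h) = 136 + A² (P(A, h) = A*A - 1*(-136) = A² + 136 = 136 + A²)
d(265) - P(278, 129) = (227 + 2*265) - (136 + 278²) = (227 + 530) - (136 + 77284) = 757 - 1*77420 = 757 - 77420 = -76663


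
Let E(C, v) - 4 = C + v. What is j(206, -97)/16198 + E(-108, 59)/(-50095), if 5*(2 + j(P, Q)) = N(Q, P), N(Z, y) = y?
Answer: 192331/57959915 ≈ 0.0033183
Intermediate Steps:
j(P, Q) = -2 + P/5
E(C, v) = 4 + C + v (E(C, v) = 4 + (C + v) = 4 + C + v)
j(206, -97)/16198 + E(-108, 59)/(-50095) = (-2 + (⅕)*206)/16198 + (4 - 108 + 59)/(-50095) = (-2 + 206/5)*(1/16198) - 45*(-1/50095) = (196/5)*(1/16198) + 9/10019 = 14/5785 + 9/10019 = 192331/57959915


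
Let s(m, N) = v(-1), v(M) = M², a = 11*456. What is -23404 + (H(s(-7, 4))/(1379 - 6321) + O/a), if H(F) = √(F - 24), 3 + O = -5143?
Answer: -58699805/2508 - I*√23/4942 ≈ -23405.0 - 0.00097042*I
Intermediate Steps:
O = -5146 (O = -3 - 5143 = -5146)
a = 5016
s(m, N) = 1 (s(m, N) = (-1)² = 1)
H(F) = √(-24 + F)
-23404 + (H(s(-7, 4))/(1379 - 6321) + O/a) = -23404 + (√(-24 + 1)/(1379 - 6321) - 5146/5016) = -23404 + (√(-23)/(-4942) - 5146*1/5016) = -23404 + ((I*√23)*(-1/4942) - 2573/2508) = -23404 + (-I*√23/4942 - 2573/2508) = -23404 + (-2573/2508 - I*√23/4942) = -58699805/2508 - I*√23/4942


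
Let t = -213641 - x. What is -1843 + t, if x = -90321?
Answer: -125163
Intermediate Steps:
t = -123320 (t = -213641 - 1*(-90321) = -213641 + 90321 = -123320)
-1843 + t = -1843 - 123320 = -125163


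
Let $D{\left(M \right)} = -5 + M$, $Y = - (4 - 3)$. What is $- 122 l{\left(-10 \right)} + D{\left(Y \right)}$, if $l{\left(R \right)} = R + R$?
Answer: $2434$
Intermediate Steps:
$l{\left(R \right)} = 2 R$
$Y = -1$ ($Y = \left(-1\right) 1 = -1$)
$- 122 l{\left(-10 \right)} + D{\left(Y \right)} = - 122 \cdot 2 \left(-10\right) - 6 = \left(-122\right) \left(-20\right) - 6 = 2440 - 6 = 2434$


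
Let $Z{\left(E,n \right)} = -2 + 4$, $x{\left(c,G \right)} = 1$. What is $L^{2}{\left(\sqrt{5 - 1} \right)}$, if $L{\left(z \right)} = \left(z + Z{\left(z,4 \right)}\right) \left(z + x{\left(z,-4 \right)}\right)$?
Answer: $144$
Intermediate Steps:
$Z{\left(E,n \right)} = 2$
$L{\left(z \right)} = \left(1 + z\right) \left(2 + z\right)$ ($L{\left(z \right)} = \left(z + 2\right) \left(z + 1\right) = \left(2 + z\right) \left(1 + z\right) = \left(1 + z\right) \left(2 + z\right)$)
$L^{2}{\left(\sqrt{5 - 1} \right)} = \left(2 + \left(\sqrt{5 - 1}\right)^{2} + 3 \sqrt{5 - 1}\right)^{2} = \left(2 + \left(\sqrt{4}\right)^{2} + 3 \sqrt{4}\right)^{2} = \left(2 + 2^{2} + 3 \cdot 2\right)^{2} = \left(2 + 4 + 6\right)^{2} = 12^{2} = 144$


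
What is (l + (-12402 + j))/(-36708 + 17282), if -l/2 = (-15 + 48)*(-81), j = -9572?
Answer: 8314/9713 ≈ 0.85597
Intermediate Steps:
l = 5346 (l = -2*(-15 + 48)*(-81) = -66*(-81) = -2*(-2673) = 5346)
(l + (-12402 + j))/(-36708 + 17282) = (5346 + (-12402 - 9572))/(-36708 + 17282) = (5346 - 21974)/(-19426) = -16628*(-1/19426) = 8314/9713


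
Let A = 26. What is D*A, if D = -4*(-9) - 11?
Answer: 650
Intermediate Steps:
D = 25 (D = 36 - 11 = 25)
D*A = 25*26 = 650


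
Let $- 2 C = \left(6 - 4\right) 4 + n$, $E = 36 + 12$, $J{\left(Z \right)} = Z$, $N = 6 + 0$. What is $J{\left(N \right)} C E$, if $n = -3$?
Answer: $-720$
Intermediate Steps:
$N = 6$
$E = 48$
$C = - \frac{5}{2}$ ($C = - \frac{\left(6 - 4\right) 4 - 3}{2} = - \frac{2 \cdot 4 - 3}{2} = - \frac{8 - 3}{2} = \left(- \frac{1}{2}\right) 5 = - \frac{5}{2} \approx -2.5$)
$J{\left(N \right)} C E = 6 \left(- \frac{5}{2}\right) 48 = \left(-15\right) 48 = -720$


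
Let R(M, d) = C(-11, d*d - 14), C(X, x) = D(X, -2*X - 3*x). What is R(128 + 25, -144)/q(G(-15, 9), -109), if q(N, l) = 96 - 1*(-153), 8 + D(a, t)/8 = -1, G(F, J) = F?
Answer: -24/83 ≈ -0.28916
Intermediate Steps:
D(a, t) = -72 (D(a, t) = -64 + 8*(-1) = -64 - 8 = -72)
C(X, x) = -72
R(M, d) = -72
q(N, l) = 249 (q(N, l) = 96 + 153 = 249)
R(128 + 25, -144)/q(G(-15, 9), -109) = -72/249 = -72*1/249 = -24/83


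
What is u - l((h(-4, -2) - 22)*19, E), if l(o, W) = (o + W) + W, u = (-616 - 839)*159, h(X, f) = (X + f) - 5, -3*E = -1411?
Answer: -694976/3 ≈ -2.3166e+5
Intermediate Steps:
E = 1411/3 (E = -⅓*(-1411) = 1411/3 ≈ 470.33)
h(X, f) = -5 + X + f
u = -231345 (u = -1455*159 = -231345)
l(o, W) = o + 2*W (l(o, W) = (W + o) + W = o + 2*W)
u - l((h(-4, -2) - 22)*19, E) = -231345 - (((-5 - 4 - 2) - 22)*19 + 2*(1411/3)) = -231345 - ((-11 - 22)*19 + 2822/3) = -231345 - (-33*19 + 2822/3) = -231345 - (-627 + 2822/3) = -231345 - 1*941/3 = -231345 - 941/3 = -694976/3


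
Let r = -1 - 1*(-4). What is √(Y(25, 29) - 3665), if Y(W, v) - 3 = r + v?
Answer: 11*I*√30 ≈ 60.25*I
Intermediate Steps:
r = 3 (r = -1 + 4 = 3)
Y(W, v) = 6 + v (Y(W, v) = 3 + (3 + v) = 6 + v)
√(Y(25, 29) - 3665) = √((6 + 29) - 3665) = √(35 - 3665) = √(-3630) = 11*I*√30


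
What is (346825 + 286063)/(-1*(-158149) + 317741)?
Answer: 316444/237945 ≈ 1.3299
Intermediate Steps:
(346825 + 286063)/(-1*(-158149) + 317741) = 632888/(158149 + 317741) = 632888/475890 = 632888*(1/475890) = 316444/237945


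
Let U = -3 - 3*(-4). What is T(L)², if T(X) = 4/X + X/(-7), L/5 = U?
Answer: 3988009/99225 ≈ 40.192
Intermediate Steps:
U = 9 (U = -3 + 12 = 9)
L = 45 (L = 5*9 = 45)
T(X) = 4/X - X/7 (T(X) = 4/X + X*(-⅐) = 4/X - X/7)
T(L)² = (4/45 - ⅐*45)² = (4*(1/45) - 45/7)² = (4/45 - 45/7)² = (-1997/315)² = 3988009/99225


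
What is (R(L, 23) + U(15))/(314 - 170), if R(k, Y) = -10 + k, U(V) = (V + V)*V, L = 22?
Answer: 77/24 ≈ 3.2083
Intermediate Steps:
U(V) = 2*V² (U(V) = (2*V)*V = 2*V²)
(R(L, 23) + U(15))/(314 - 170) = ((-10 + 22) + 2*15²)/(314 - 170) = (12 + 2*225)/144 = (12 + 450)*(1/144) = 462*(1/144) = 77/24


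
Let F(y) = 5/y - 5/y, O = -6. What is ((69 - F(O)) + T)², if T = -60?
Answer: 81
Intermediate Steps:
F(y) = 0
((69 - F(O)) + T)² = ((69 - 1*0) - 60)² = ((69 + 0) - 60)² = (69 - 60)² = 9² = 81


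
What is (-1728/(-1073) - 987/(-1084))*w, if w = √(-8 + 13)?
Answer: 2932203*√5/1163132 ≈ 5.6370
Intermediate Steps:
w = √5 ≈ 2.2361
(-1728/(-1073) - 987/(-1084))*w = (-1728/(-1073) - 987/(-1084))*√5 = (-1728*(-1/1073) - 987*(-1/1084))*√5 = (1728/1073 + 987/1084)*√5 = 2932203*√5/1163132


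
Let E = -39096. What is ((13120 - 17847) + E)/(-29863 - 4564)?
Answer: 43823/34427 ≈ 1.2729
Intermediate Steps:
((13120 - 17847) + E)/(-29863 - 4564) = ((13120 - 17847) - 39096)/(-29863 - 4564) = (-4727 - 39096)/(-34427) = -43823*(-1/34427) = 43823/34427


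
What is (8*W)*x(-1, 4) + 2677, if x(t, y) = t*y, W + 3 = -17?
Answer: 3317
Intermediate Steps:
W = -20 (W = -3 - 17 = -20)
(8*W)*x(-1, 4) + 2677 = (8*(-20))*(-1*4) + 2677 = -160*(-4) + 2677 = 640 + 2677 = 3317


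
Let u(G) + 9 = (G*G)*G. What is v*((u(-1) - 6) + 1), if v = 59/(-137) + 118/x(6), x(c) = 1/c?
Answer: -1454055/137 ≈ -10614.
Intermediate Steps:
x(c) = 1/c
u(G) = -9 + G**3 (u(G) = -9 + (G*G)*G = -9 + G**2*G = -9 + G**3)
v = 96937/137 (v = 59/(-137) + 118/(1/6) = 59*(-1/137) + 118/(1/6) = -59/137 + 118*6 = -59/137 + 708 = 96937/137 ≈ 707.57)
v*((u(-1) - 6) + 1) = 96937*(((-9 + (-1)**3) - 6) + 1)/137 = 96937*(((-9 - 1) - 6) + 1)/137 = 96937*((-10 - 6) + 1)/137 = 96937*(-16 + 1)/137 = (96937/137)*(-15) = -1454055/137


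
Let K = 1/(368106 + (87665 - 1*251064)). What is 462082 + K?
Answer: 94591419975/204707 ≈ 4.6208e+5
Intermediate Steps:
K = 1/204707 (K = 1/(368106 + (87665 - 251064)) = 1/(368106 - 163399) = 1/204707 ≈ 4.8850e-6)
462082 + K = 462082 + 1/204707 = 94591419975/204707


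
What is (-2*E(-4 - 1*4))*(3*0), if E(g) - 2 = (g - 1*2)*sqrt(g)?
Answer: 0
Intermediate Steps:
E(g) = 2 + sqrt(g)*(-2 + g) (E(g) = 2 + (g - 1*2)*sqrt(g) = 2 + (g - 2)*sqrt(g) = 2 + (-2 + g)*sqrt(g) = 2 + sqrt(g)*(-2 + g))
(-2*E(-4 - 1*4))*(3*0) = (-2*(2 + (-4 - 1*4)**(3/2) - 2*sqrt(-4 - 1*4)))*(3*0) = -2*(2 + (-4 - 4)**(3/2) - 2*sqrt(-4 - 4))*0 = -2*(2 + (-8)**(3/2) - 4*I*sqrt(2))*0 = -2*(2 - 16*I*sqrt(2) - 4*I*sqrt(2))*0 = -2*(2 - 20*I*sqrt(2))*0 = (-4 + 40*I*sqrt(2))*0 = 0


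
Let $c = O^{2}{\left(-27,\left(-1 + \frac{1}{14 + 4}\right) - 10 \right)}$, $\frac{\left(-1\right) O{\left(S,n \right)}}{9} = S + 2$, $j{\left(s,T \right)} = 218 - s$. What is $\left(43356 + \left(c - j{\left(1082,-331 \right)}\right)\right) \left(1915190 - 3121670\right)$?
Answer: $-114428595600$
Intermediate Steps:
$O{\left(S,n \right)} = -18 - 9 S$ ($O{\left(S,n \right)} = - 9 \left(S + 2\right) = - 9 \left(2 + S\right) = -18 - 9 S$)
$c = 50625$ ($c = \left(-18 - -243\right)^{2} = \left(-18 + 243\right)^{2} = 225^{2} = 50625$)
$\left(43356 + \left(c - j{\left(1082,-331 \right)}\right)\right) \left(1915190 - 3121670\right) = \left(43356 + \left(50625 - \left(218 - 1082\right)\right)\right) \left(1915190 - 3121670\right) = \left(43356 + \left(50625 - \left(218 - 1082\right)\right)\right) \left(-1206480\right) = \left(43356 + \left(50625 - -864\right)\right) \left(-1206480\right) = \left(43356 + \left(50625 + 864\right)\right) \left(-1206480\right) = \left(43356 + 51489\right) \left(-1206480\right) = 94845 \left(-1206480\right) = -114428595600$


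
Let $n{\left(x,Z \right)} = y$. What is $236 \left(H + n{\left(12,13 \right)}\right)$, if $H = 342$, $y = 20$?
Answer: $85432$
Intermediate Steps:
$n{\left(x,Z \right)} = 20$
$236 \left(H + n{\left(12,13 \right)}\right) = 236 \left(342 + 20\right) = 236 \cdot 362 = 85432$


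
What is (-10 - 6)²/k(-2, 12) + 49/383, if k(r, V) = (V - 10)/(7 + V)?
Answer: 931505/383 ≈ 2432.1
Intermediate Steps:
k(r, V) = (-10 + V)/(7 + V)
(-10 - 6)²/k(-2, 12) + 49/383 = (-10 - 6)²/(((-10 + 12)/(7 + 12))) + 49/383 = (-16)²/((2/19)) + 49*(1/383) = 256/(((1/19)*2)) + 49/383 = 256/(2/19) + 49/383 = 256*(19/2) + 49/383 = 2432 + 49/383 = 931505/383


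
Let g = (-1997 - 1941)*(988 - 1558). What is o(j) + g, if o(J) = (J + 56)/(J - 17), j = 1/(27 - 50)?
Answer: 879905433/392 ≈ 2.2447e+6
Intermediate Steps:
g = 2244660 (g = -3938*(-570) = 2244660)
j = -1/23 (j = 1/(-23) = -1/23 ≈ -0.043478)
o(J) = (56 + J)/(-17 + J)
o(j) + g = (56 - 1/23)/(-17 - 1/23) + 2244660 = (1287/23)/(-392/23) + 2244660 = -23/392*1287/23 + 2244660 = -1287/392 + 2244660 = 879905433/392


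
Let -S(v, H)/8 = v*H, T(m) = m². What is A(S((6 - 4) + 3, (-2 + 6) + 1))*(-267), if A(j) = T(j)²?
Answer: -427200000000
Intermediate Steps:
S(v, H) = -8*H*v (S(v, H) = -8*v*H = -8*H*v)
A(j) = j⁴ (A(j) = (j²)² = j⁴)
A(S((6 - 4) + 3, (-2 + 6) + 1))*(-267) = (-8*((-2 + 6) + 1)*((6 - 4) + 3))⁴*(-267) = (-8*(4 + 1)*(2 + 3))⁴*(-267) = (-8*5*5)⁴*(-267) = (-200)⁴*(-267) = 1600000000*(-267) = -427200000000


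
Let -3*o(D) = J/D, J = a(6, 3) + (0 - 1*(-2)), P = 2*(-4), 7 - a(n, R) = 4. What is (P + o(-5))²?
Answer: 529/9 ≈ 58.778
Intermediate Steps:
a(n, R) = 3 (a(n, R) = 7 - 1*4 = 7 - 4 = 3)
P = -8
J = 5 (J = 3 + (0 - 1*(-2)) = 3 + (0 + 2) = 3 + 2 = 5)
o(D) = -5/(3*D)
(P + o(-5))² = (-8 - 5/3/(-5))² = (-8 - 5/3*(-⅕))² = (-8 + ⅓)² = (-23/3)² = 529/9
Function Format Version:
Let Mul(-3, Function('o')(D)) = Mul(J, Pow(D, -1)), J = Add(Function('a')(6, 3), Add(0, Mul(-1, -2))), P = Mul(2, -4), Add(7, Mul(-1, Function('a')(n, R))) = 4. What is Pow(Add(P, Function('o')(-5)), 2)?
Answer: Rational(529, 9) ≈ 58.778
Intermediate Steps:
Function('a')(n, R) = 3 (Function('a')(n, R) = Add(7, Mul(-1, 4)) = Add(7, -4) = 3)
P = -8
J = 5 (J = Add(3, Add(0, Mul(-1, -2))) = Add(3, Add(0, 2)) = Add(3, 2) = 5)
Function('o')(D) = Mul(Rational(-5, 3), Pow(D, -1)) (Function('o')(D) = Mul(Rational(-1, 3), Mul(5, Pow(D, -1))) = Mul(Rational(-5, 3), Pow(D, -1)))
Pow(Add(P, Function('o')(-5)), 2) = Pow(Add(-8, Mul(Rational(-5, 3), Pow(-5, -1))), 2) = Pow(Add(-8, Mul(Rational(-5, 3), Rational(-1, 5))), 2) = Pow(Add(-8, Rational(1, 3)), 2) = Pow(Rational(-23, 3), 2) = Rational(529, 9)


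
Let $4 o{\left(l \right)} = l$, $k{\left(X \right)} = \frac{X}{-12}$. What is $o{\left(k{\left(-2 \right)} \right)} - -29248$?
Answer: $\frac{701953}{24} \approx 29248.0$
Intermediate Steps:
$k{\left(X \right)} = - \frac{X}{12}$ ($k{\left(X \right)} = X \left(- \frac{1}{12}\right) = - \frac{X}{12}$)
$o{\left(l \right)} = \frac{l}{4}$
$o{\left(k{\left(-2 \right)} \right)} - -29248 = \frac{\left(- \frac{1}{12}\right) \left(-2\right)}{4} - -29248 = \frac{1}{4} \cdot \frac{1}{6} + 29248 = \frac{1}{24} + 29248 = \frac{701953}{24}$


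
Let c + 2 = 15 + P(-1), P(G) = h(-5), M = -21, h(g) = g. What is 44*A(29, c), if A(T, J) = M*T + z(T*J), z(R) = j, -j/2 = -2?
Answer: -26620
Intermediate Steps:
j = 4 (j = -2*(-2) = 4)
P(G) = -5
z(R) = 4
c = 8 (c = -2 + (15 - 5) = -2 + 10 = 8)
A(T, J) = 4 - 21*T (A(T, J) = -21*T + 4 = 4 - 21*T)
44*A(29, c) = 44*(4 - 21*29) = 44*(4 - 609) = 44*(-605) = -26620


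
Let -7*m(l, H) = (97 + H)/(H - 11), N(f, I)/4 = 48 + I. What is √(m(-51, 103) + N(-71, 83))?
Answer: √13574554/161 ≈ 22.884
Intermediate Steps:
N(f, I) = 192 + 4*I (N(f, I) = 4*(48 + I) = 192 + 4*I)
m(l, H) = -(97 + H)/(7*(-11 + H)) (m(l, H) = -(97 + H)/(7*(H - 11)) = -(97 + H)/(7*(-11 + H)))
√(m(-51, 103) + N(-71, 83)) = √((-97 - 1*103)/(7*(-11 + 103)) + (192 + 4*83)) = √((⅐)*(-97 - 103)/92 + (192 + 332)) = √((⅐)*(1/92)*(-200) + 524) = √(-50/161 + 524) = √(84314/161) = √13574554/161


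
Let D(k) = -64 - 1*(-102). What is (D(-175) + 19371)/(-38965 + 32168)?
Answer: -19409/6797 ≈ -2.8555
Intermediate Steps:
D(k) = 38 (D(k) = -64 + 102 = 38)
(D(-175) + 19371)/(-38965 + 32168) = (38 + 19371)/(-38965 + 32168) = 19409/(-6797) = 19409*(-1/6797) = -19409/6797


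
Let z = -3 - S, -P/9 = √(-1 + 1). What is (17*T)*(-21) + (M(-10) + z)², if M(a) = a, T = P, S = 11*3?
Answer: 2116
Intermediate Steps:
S = 33
P = 0 (P = -9*√(-1 + 1) = -9*√0 = -9*0 = 0)
T = 0
z = -36 (z = -3 - 1*33 = -3 - 33 = -36)
(17*T)*(-21) + (M(-10) + z)² = (17*0)*(-21) + (-10 - 36)² = 0*(-21) + (-46)² = 0 + 2116 = 2116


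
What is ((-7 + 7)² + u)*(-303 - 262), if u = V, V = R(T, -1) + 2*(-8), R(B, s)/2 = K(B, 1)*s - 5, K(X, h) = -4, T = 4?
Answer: 10170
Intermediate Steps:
R(B, s) = -10 - 8*s (R(B, s) = 2*(-4*s - 5) = 2*(-5 - 4*s) = -10 - 8*s)
V = -18 (V = (-10 - 8*(-1)) + 2*(-8) = (-10 + 8) - 16 = -2 - 16 = -18)
u = -18
((-7 + 7)² + u)*(-303 - 262) = ((-7 + 7)² - 18)*(-303 - 262) = (0² - 18)*(-565) = (0 - 18)*(-565) = -18*(-565) = 10170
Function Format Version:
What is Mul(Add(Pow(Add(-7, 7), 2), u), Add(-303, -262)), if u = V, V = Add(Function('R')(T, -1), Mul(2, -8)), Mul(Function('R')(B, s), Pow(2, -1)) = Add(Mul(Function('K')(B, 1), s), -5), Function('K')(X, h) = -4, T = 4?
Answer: 10170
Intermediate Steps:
Function('R')(B, s) = Add(-10, Mul(-8, s)) (Function('R')(B, s) = Mul(2, Add(Mul(-4, s), -5)) = Mul(2, Add(-5, Mul(-4, s))) = Add(-10, Mul(-8, s)))
V = -18 (V = Add(Add(-10, Mul(-8, -1)), Mul(2, -8)) = Add(Add(-10, 8), -16) = Add(-2, -16) = -18)
u = -18
Mul(Add(Pow(Add(-7, 7), 2), u), Add(-303, -262)) = Mul(Add(Pow(Add(-7, 7), 2), -18), Add(-303, -262)) = Mul(Add(Pow(0, 2), -18), -565) = Mul(Add(0, -18), -565) = Mul(-18, -565) = 10170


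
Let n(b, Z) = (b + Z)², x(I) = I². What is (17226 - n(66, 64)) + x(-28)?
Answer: 1110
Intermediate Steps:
n(b, Z) = (Z + b)²
(17226 - n(66, 64)) + x(-28) = (17226 - (64 + 66)²) + (-28)² = (17226 - 1*130²) + 784 = (17226 - 1*16900) + 784 = (17226 - 16900) + 784 = 326 + 784 = 1110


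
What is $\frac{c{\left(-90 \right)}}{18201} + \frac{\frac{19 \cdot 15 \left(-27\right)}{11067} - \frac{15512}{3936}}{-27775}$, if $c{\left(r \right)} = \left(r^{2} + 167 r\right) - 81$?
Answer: $- \frac{117760135195183}{305845306743900} \approx -0.38503$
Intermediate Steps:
$c{\left(r \right)} = -81 + r^{2} + 167 r$
$\frac{c{\left(-90 \right)}}{18201} + \frac{\frac{19 \cdot 15 \left(-27\right)}{11067} - \frac{15512}{3936}}{-27775} = \frac{-81 + \left(-90\right)^{2} + 167 \left(-90\right)}{18201} + \frac{\frac{19 \cdot 15 \left(-27\right)}{11067} - \frac{15512}{3936}}{-27775} = \left(-81 + 8100 - 15030\right) \frac{1}{18201} + \left(285 \left(-27\right) \frac{1}{11067} - \frac{1939}{492}\right) \left(- \frac{1}{27775}\right) = \left(-7011\right) \frac{1}{18201} + \left(\left(-7695\right) \frac{1}{11067} - \frac{1939}{492}\right) \left(- \frac{1}{27775}\right) = - \frac{2337}{6067} + \left(- \frac{2565}{3689} - \frac{1939}{492}\right) \left(- \frac{1}{27775}\right) = - \frac{2337}{6067} - - \frac{8414951}{50411291700} = - \frac{2337}{6067} + \frac{8414951}{50411291700} = - \frac{117760135195183}{305845306743900}$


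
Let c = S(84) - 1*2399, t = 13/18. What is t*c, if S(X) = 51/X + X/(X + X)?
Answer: -872833/504 ≈ -1731.8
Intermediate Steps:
S(X) = 1/2 + 51/X (S(X) = 51/X + X/((2*X)) = 51/X + X*(1/(2*X)) = 51/X + 1/2 = 1/2 + 51/X)
t = 13/18 (t = 13*(1/18) = 13/18 ≈ 0.72222)
c = -67141/28 (c = (1/2)*(102 + 84)/84 - 1*2399 = (1/2)*(1/84)*186 - 2399 = 31/28 - 2399 = -67141/28 ≈ -2397.9)
t*c = (13/18)*(-67141/28) = -872833/504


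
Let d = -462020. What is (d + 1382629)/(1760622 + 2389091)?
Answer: 920609/4149713 ≈ 0.22185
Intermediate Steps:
(d + 1382629)/(1760622 + 2389091) = (-462020 + 1382629)/(1760622 + 2389091) = 920609/4149713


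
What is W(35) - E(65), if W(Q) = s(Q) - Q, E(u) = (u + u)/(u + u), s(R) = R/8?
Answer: -253/8 ≈ -31.625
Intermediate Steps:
s(R) = R/8 (s(R) = R*(⅛) = R/8)
E(u) = 1 (E(u) = (2*u)/((2*u)) = (2*u)*(1/(2*u)) = 1)
W(Q) = -7*Q/8 (W(Q) = Q/8 - Q = -7*Q/8)
W(35) - E(65) = -7/8*35 - 1*1 = -245/8 - 1 = -253/8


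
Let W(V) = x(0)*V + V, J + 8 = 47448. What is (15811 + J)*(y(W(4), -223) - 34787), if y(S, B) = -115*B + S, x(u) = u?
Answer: -577987638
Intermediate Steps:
J = 47440 (J = -8 + 47448 = 47440)
W(V) = V (W(V) = 0*V + V = 0 + V = V)
y(S, B) = S - 115*B
(15811 + J)*(y(W(4), -223) - 34787) = (15811 + 47440)*((4 - 115*(-223)) - 34787) = 63251*((4 + 25645) - 34787) = 63251*(25649 - 34787) = 63251*(-9138) = -577987638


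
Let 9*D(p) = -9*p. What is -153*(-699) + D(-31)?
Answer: 106978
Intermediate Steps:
D(p) = -p (D(p) = (-9*p)/9 = -p)
-153*(-699) + D(-31) = -153*(-699) - 1*(-31) = 106947 + 31 = 106978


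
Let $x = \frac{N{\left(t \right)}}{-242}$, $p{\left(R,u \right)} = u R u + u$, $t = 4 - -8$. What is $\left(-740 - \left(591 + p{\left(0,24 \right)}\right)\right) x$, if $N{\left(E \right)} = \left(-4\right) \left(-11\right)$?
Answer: $\frac{2710}{11} \approx 246.36$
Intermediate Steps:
$t = 12$ ($t = 4 + 8 = 12$)
$N{\left(E \right)} = 44$
$p{\left(R,u \right)} = u + R u^{2}$ ($p{\left(R,u \right)} = R u u + u = R u^{2} + u = u + R u^{2}$)
$x = - \frac{2}{11}$ ($x = \frac{44}{-242} = 44 \left(- \frac{1}{242}\right) = - \frac{2}{11} \approx -0.18182$)
$\left(-740 - \left(591 + p{\left(0,24 \right)}\right)\right) x = \left(-740 - \left(591 + 24 \left(1 + 0 \cdot 24\right)\right)\right) \left(- \frac{2}{11}\right) = \left(-740 - \left(591 + 24 \left(1 + 0\right)\right)\right) \left(- \frac{2}{11}\right) = \left(-740 - \left(591 + 24 \cdot 1\right)\right) \left(- \frac{2}{11}\right) = \left(-740 - 615\right) \left(- \frac{2}{11}\right) = \left(-1355\right) \left(- \frac{2}{11}\right) = \frac{2710}{11}$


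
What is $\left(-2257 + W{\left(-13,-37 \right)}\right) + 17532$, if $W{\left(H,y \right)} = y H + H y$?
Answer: $16237$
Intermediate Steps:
$W{\left(H,y \right)} = 2 H y$ ($W{\left(H,y \right)} = H y + H y = 2 H y$)
$\left(-2257 + W{\left(-13,-37 \right)}\right) + 17532 = \left(-2257 + 2 \left(-13\right) \left(-37\right)\right) + 17532 = \left(-2257 + 962\right) + 17532 = -1295 + 17532 = 16237$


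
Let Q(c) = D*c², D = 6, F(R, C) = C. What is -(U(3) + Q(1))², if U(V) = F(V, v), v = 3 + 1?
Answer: -100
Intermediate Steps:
v = 4
U(V) = 4
Q(c) = 6*c²
-(U(3) + Q(1))² = -(4 + 6*1²)² = -(4 + 6*1)² = -(4 + 6)² = -1*10² = -1*100 = -100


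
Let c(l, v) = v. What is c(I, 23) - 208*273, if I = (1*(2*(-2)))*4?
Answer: -56761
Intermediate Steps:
I = -16 (I = (1*(-4))*4 = -4*4 = -16)
c(I, 23) - 208*273 = 23 - 208*273 = 23 - 56784 = -56761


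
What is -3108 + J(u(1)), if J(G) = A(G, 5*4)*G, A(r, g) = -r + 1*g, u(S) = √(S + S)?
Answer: -3110 + 20*√2 ≈ -3081.7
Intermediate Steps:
u(S) = √2*√S (u(S) = √(2*S) = √2*√S)
A(r, g) = g - r (A(r, g) = -r + g = g - r)
J(G) = G*(20 - G) (J(G) = (5*4 - G)*G = (20 - G)*G = G*(20 - G))
-3108 + J(u(1)) = -3108 + (√2*√1)*(20 - √2*√1) = -3108 + (√2*1)*(20 - √2) = -3108 + √2*(20 - √2)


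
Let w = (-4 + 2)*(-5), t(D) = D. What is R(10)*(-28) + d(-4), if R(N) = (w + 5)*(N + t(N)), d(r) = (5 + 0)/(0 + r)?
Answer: -33605/4 ≈ -8401.3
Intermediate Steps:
w = 10 (w = -2*(-5) = 10)
d(r) = 5/r
R(N) = 30*N (R(N) = (10 + 5)*(N + N) = 15*(2*N) = 30*N)
R(10)*(-28) + d(-4) = (30*10)*(-28) + 5/(-4) = 300*(-28) + 5*(-1/4) = -8400 - 5/4 = -33605/4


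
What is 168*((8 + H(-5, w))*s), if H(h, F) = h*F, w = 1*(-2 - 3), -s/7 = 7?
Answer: -271656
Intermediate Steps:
s = -49 (s = -7*7 = -49)
w = -5 (w = 1*(-5) = -5)
H(h, F) = F*h
168*((8 + H(-5, w))*s) = 168*((8 - 5*(-5))*(-49)) = 168*((8 + 25)*(-49)) = 168*(33*(-49)) = 168*(-1617) = -271656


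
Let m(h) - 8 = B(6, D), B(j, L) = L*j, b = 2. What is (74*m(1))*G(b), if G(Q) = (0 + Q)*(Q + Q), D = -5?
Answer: -13024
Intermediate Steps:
m(h) = -22 (m(h) = 8 - 5*6 = 8 - 30 = -22)
G(Q) = 2*Q² (G(Q) = Q*(2*Q) = 2*Q²)
(74*m(1))*G(b) = (74*(-22))*(2*2²) = -3256*4 = -1628*8 = -13024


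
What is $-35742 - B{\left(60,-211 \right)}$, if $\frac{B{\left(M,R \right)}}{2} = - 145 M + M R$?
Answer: $6978$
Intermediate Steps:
$B{\left(M,R \right)} = - 290 M + 2 M R$ ($B{\left(M,R \right)} = 2 \left(- 145 M + M R\right) = - 290 M + 2 M R$)
$-35742 - B{\left(60,-211 \right)} = -35742 - 2 \cdot 60 \left(-145 - 211\right) = -35742 - 2 \cdot 60 \left(-356\right) = -35742 - -42720 = -35742 + 42720 = 6978$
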